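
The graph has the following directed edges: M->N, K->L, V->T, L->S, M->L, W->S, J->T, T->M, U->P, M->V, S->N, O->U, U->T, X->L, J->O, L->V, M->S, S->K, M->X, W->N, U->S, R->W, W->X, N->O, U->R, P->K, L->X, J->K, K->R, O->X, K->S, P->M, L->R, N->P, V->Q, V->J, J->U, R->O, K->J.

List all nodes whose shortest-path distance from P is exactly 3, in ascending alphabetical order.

Level 0: P
Level 1: K, M
Level 2: J, L, N, R, S, V, X
Level 3: O, Q, T, U, W

O, Q, T, U, W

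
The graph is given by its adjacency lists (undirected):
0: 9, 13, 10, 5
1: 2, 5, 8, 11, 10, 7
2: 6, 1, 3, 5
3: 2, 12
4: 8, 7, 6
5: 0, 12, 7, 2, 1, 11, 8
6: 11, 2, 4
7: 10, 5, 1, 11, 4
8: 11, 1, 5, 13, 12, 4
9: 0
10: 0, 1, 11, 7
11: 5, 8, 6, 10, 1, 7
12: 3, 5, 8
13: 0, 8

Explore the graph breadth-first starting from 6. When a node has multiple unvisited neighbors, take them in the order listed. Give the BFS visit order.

6 11 2 4 5 8 10 1 7 3 0 12 13 9

Visit 6; enqueue 11, 2, 4 → queue [11, 2, 4]
Visit 11; enqueue 5, 8, 10, 1, 7 → queue [2, 4, 5, 8, 10, 1, 7]
Visit 2; enqueue 3 → queue [4, 5, 8, 10, 1, 7, 3]
Visit 4 → queue [5, 8, 10, 1, 7, 3]
Visit 5; enqueue 0, 12 → queue [8, 10, 1, 7, 3, 0, 12]
Visit 8; enqueue 13 → queue [10, 1, 7, 3, 0, 12, 13]
Visit 10 → queue [1, 7, 3, 0, 12, 13]
Visit 1 → queue [7, 3, 0, 12, 13]
Visit 7 → queue [3, 0, 12, 13]
Visit 3 → queue [0, 12, 13]
Visit 0; enqueue 9 → queue [12, 13, 9]
Visit 12 → queue [13, 9]
Visit 13 → queue [9]
Visit 9 → queue []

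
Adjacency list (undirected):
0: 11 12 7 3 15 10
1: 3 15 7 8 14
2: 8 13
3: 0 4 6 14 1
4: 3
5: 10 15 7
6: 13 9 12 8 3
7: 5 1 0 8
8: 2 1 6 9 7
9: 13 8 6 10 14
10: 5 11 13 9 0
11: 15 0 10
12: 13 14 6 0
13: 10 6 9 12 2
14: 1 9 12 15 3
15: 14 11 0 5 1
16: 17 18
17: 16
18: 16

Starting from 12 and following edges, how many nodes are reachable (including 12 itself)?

BFS from 12 visits: 12, 14, 13, 6, 0, 15, 9, 3, 1, 10, 2, 8, 11, 7, 5, 4
Reachable nodes: 16 of 19 total.

16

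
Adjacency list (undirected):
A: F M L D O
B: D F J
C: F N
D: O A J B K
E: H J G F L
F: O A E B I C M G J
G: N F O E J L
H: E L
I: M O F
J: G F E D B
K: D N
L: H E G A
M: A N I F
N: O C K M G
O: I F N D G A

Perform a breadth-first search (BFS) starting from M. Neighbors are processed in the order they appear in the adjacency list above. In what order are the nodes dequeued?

Visit M; enqueue A, N, I, F → queue [A, N, I, F]
Visit A; enqueue L, D, O → queue [N, I, F, L, D, O]
Visit N; enqueue C, K, G → queue [I, F, L, D, O, C, K, G]
Visit I → queue [F, L, D, O, C, K, G]
Visit F; enqueue E, B, J → queue [L, D, O, C, K, G, E, B, J]
Visit L; enqueue H → queue [D, O, C, K, G, E, B, J, H]
Visit D → queue [O, C, K, G, E, B, J, H]
Visit O → queue [C, K, G, E, B, J, H]
Visit C → queue [K, G, E, B, J, H]
Visit K → queue [G, E, B, J, H]
Visit G → queue [E, B, J, H]
Visit E → queue [B, J, H]
Visit B → queue [J, H]
Visit J → queue [H]
Visit H → queue []

M -> A -> N -> I -> F -> L -> D -> O -> C -> K -> G -> E -> B -> J -> H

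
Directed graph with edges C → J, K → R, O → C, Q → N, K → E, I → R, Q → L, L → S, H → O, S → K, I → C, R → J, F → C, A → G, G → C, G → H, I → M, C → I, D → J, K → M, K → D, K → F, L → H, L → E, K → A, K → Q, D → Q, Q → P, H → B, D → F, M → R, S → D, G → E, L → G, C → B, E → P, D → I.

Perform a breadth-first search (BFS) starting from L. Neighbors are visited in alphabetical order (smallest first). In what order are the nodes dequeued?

L, E, G, H, S, P, C, B, O, D, K, I, J, F, Q, A, M, R, N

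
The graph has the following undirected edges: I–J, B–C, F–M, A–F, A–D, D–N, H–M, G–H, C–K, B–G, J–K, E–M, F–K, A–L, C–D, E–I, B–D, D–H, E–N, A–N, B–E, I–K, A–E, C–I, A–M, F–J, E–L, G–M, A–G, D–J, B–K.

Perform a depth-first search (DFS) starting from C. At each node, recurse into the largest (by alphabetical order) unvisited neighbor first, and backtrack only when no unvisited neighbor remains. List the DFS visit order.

C → K → J → I → E → N → D → H → M → G → B → A → L → F

Visit C
C → K
K → J
J → I
I → E
E → N
N → D
D → H
H → M
M → G
G → B
G → A
A → L
A → F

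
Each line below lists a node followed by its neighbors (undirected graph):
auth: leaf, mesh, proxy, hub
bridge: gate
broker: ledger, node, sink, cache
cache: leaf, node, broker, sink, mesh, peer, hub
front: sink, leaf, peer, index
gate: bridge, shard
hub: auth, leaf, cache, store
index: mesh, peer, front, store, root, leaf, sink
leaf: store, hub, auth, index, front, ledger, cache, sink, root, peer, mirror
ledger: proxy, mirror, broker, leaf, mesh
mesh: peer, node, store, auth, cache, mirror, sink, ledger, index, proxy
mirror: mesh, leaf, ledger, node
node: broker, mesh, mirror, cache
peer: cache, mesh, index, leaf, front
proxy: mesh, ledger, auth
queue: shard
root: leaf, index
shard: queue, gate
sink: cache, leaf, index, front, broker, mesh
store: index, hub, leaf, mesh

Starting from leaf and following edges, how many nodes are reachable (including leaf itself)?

BFS from leaf visits: leaf, store, sink, root, peer, mirror, ledger, index, hub, front, cache, auth, mesh, broker, node, proxy
Reachable nodes: 16 of 20 total.

16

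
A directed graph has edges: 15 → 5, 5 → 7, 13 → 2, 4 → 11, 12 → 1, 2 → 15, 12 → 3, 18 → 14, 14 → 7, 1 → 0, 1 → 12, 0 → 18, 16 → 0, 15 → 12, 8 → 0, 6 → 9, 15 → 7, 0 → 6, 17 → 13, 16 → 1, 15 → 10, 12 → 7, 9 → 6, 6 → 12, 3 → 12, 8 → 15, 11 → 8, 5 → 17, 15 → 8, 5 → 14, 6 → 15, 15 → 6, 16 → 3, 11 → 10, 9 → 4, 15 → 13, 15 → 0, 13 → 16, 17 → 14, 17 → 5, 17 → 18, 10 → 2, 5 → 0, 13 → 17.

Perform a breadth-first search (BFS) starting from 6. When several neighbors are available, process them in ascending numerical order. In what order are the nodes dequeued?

6, 9, 12, 15, 4, 1, 3, 7, 0, 5, 8, 10, 13, 11, 18, 14, 17, 2, 16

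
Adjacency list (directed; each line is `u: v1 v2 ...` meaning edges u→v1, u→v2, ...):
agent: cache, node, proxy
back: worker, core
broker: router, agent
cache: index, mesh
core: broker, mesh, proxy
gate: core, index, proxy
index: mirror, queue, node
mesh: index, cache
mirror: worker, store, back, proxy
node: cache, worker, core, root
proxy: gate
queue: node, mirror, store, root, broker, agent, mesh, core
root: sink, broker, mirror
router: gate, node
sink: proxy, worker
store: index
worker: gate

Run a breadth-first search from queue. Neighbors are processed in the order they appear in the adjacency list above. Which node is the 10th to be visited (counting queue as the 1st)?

cache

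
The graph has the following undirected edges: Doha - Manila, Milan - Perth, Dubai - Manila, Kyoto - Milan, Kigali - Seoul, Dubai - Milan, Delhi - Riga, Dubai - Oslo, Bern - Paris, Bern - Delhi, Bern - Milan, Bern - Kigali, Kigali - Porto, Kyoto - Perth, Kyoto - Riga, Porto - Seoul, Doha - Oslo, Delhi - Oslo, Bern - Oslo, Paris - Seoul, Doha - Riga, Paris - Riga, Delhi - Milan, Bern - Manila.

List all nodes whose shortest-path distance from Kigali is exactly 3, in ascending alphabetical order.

Doha, Dubai, Kyoto, Perth, Riga

Level 0: Kigali
Level 1: Bern, Porto, Seoul
Level 2: Delhi, Manila, Milan, Oslo, Paris
Level 3: Doha, Dubai, Kyoto, Perth, Riga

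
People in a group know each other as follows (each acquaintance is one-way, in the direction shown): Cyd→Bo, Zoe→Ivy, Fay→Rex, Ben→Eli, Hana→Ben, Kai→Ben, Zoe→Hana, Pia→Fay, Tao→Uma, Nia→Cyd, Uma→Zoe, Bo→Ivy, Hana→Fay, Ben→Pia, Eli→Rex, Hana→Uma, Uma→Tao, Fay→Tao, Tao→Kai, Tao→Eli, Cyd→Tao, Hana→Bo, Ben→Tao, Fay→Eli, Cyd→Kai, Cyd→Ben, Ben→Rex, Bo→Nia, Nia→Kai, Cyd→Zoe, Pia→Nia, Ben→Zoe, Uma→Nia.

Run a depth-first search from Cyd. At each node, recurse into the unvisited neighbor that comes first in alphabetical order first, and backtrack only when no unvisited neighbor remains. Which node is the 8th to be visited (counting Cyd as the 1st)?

Kai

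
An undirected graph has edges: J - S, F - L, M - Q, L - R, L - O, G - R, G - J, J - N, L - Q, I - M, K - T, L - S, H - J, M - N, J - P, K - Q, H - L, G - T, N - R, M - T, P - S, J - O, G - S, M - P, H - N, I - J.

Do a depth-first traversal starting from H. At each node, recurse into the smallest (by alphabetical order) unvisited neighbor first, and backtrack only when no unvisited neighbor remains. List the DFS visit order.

H -> J -> G -> R -> L -> F -> O -> Q -> K -> T -> M -> I -> N -> P -> S

Visit H
H → J
J → G
G → R
R → L
L → F
L → O
L → Q
Q → K
K → T
T → M
M → I
M → N
M → P
P → S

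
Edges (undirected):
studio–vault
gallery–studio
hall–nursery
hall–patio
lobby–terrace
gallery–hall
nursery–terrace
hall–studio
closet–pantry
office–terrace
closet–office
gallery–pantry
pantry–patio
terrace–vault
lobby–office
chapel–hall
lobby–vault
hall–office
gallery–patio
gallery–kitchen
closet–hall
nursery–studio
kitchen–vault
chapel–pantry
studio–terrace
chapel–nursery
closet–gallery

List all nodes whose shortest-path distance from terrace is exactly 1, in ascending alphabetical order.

lobby, nursery, office, studio, vault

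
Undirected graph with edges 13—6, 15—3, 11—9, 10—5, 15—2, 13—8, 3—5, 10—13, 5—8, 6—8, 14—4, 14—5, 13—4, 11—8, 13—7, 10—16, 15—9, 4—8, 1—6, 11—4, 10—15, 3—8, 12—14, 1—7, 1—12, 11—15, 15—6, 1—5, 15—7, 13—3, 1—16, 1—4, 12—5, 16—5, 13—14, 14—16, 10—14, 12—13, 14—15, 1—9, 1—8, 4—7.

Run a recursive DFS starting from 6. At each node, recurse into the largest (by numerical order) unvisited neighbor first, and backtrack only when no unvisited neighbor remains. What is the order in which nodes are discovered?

6 15 14 16 10 13 12 5 8 11 9 1 7 4 3 2

Visit 6
6 → 15
15 → 14
14 → 16
16 → 10
10 → 13
13 → 12
12 → 5
5 → 8
8 → 11
11 → 9
9 → 1
1 → 7
7 → 4
8 → 3
15 → 2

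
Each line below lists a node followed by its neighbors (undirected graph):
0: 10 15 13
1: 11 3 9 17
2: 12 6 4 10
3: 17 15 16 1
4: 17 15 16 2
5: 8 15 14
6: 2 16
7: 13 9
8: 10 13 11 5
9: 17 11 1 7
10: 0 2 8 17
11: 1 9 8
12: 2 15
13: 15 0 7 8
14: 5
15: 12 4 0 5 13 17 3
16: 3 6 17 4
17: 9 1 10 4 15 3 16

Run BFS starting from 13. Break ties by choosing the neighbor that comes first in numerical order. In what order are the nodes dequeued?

13 -> 0 -> 7 -> 8 -> 15 -> 10 -> 9 -> 5 -> 11 -> 3 -> 4 -> 12 -> 17 -> 2 -> 1 -> 14 -> 16 -> 6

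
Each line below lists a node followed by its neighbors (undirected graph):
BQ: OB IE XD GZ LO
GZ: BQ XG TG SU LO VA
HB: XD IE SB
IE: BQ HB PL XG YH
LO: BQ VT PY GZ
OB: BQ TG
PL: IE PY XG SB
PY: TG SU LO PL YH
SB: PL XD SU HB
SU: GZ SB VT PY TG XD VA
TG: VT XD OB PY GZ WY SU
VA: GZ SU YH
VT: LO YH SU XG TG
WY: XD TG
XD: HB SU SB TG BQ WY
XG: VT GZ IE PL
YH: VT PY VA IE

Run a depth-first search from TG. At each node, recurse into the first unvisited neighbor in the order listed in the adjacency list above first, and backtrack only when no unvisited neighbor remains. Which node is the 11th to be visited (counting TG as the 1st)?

Visit TG
TG → VT
VT → LO
LO → BQ
BQ → OB
BQ → IE
IE → HB
HB → XD
XD → SU
SU → GZ
GZ → XG
XG → PL
PL → PY
PY → YH
YH → VA
PL → SB
XD → WY

Visit order: TG, VT, LO, BQ, OB, IE, HB, XD, SU, GZ, XG, PL, PY, YH, VA, SB, WY

XG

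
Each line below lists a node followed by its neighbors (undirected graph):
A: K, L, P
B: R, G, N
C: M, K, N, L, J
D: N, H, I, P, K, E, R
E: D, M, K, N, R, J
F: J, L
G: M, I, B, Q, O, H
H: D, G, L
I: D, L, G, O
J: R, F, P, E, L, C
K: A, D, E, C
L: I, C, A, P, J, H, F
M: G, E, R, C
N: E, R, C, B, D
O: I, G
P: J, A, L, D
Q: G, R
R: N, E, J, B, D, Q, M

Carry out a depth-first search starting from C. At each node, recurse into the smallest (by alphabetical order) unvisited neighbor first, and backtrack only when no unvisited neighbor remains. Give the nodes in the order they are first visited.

C -> J -> E -> D -> H -> G -> B -> N -> R -> M -> Q -> I -> L -> A -> K -> P -> F -> O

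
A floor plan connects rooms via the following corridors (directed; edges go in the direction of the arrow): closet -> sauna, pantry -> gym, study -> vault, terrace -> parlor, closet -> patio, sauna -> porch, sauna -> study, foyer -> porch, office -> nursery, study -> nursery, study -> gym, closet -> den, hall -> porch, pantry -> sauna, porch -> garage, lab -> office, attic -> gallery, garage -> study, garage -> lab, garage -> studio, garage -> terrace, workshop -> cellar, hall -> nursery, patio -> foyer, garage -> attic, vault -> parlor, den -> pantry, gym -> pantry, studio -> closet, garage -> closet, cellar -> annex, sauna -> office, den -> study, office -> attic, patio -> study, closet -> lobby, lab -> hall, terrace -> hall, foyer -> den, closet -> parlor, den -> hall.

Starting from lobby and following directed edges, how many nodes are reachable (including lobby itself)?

1

BFS from lobby visits: lobby
Reachable nodes: 1 of 24 total.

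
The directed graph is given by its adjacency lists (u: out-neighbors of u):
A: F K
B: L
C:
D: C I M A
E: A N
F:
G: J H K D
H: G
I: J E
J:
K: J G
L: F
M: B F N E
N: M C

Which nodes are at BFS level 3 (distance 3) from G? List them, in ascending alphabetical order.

B, E, F, N

Level 0: G
Level 1: D, H, J, K
Level 2: A, C, I, M
Level 3: B, E, F, N
Level 4: L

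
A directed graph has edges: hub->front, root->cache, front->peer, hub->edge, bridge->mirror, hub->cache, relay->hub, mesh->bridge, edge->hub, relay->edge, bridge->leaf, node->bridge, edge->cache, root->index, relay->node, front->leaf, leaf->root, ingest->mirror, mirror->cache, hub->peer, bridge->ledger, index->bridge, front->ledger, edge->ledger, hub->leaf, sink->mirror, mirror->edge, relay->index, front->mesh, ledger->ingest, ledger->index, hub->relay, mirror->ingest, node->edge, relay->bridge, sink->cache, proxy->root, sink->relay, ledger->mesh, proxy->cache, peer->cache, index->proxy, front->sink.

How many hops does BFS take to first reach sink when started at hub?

Level 0: hub
Level 1: cache, edge, front, leaf, peer, relay
Level 2: bridge, index, ledger, mesh, node, root, sink
Level 3: ingest, mirror, proxy
sink first appears at level 2.

2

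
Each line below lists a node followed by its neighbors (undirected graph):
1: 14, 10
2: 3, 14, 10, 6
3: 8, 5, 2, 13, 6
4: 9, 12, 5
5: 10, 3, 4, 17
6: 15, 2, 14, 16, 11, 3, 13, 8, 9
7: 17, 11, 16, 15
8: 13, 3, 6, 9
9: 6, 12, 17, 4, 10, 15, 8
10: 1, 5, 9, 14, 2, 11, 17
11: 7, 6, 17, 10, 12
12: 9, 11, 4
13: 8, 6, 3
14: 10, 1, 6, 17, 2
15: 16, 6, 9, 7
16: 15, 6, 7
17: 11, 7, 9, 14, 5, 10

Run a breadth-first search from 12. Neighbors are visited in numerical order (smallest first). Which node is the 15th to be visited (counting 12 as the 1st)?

14

Visit 12; enqueue 4, 9, 11 → queue [4, 9, 11]
Visit 4; enqueue 5 → queue [9, 11, 5]
Visit 9; enqueue 6, 8, 10, 15, 17 → queue [11, 5, 6, 8, 10, 15, 17]
Visit 11; enqueue 7 → queue [5, 6, 8, 10, 15, 17, 7]
Visit 5; enqueue 3 → queue [6, 8, 10, 15, 17, 7, 3]
Visit 6; enqueue 2, 13, 14, 16 → queue [8, 10, 15, 17, 7, 3, 2, 13, 14, 16]
Visit 8 → queue [10, 15, 17, 7, 3, 2, 13, 14, 16]
Visit 10; enqueue 1 → queue [15, 17, 7, 3, 2, 13, 14, 16, 1]
Visit 15 → queue [17, 7, 3, 2, 13, 14, 16, 1]
Visit 17 → queue [7, 3, 2, 13, 14, 16, 1]
Visit 7 → queue [3, 2, 13, 14, 16, 1]
Visit 3 → queue [2, 13, 14, 16, 1]
Visit 2 → queue [13, 14, 16, 1]
Visit 13 → queue [14, 16, 1]
Visit 14 → queue [16, 1]
Visit 16 → queue [1]
Visit 1 → queue []

Visit order: 12, 4, 9, 11, 5, 6, 8, 10, 15, 17, 7, 3, 2, 13, 14, 16, 1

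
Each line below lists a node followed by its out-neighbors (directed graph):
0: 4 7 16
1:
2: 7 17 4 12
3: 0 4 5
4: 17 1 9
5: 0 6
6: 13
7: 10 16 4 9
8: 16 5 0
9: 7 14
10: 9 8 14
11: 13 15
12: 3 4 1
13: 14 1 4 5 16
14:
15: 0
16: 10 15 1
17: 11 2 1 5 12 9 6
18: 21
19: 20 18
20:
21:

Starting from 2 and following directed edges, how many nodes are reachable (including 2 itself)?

BFS from 2 visits: 2, 17, 12, 7, 4, 11, 9, 6, 5, 1, 3, 16, 10, 15, 13, 14, 0, 8
Reachable nodes: 18 of 22 total.

18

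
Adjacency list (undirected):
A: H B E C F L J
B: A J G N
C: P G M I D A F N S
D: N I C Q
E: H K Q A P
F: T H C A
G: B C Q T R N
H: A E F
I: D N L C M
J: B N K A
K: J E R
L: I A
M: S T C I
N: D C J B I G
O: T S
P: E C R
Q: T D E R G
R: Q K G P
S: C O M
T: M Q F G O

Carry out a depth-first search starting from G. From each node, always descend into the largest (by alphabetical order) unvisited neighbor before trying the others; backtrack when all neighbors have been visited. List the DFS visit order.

Visit G
G → T
T → Q
Q → R
R → P
P → E
E → K
K → J
J → N
N → I
I → M
M → S
S → O
S → C
C → F
F → H
H → A
A → L
A → B
C → D

G T Q R P E K J N I M S O C F H A L B D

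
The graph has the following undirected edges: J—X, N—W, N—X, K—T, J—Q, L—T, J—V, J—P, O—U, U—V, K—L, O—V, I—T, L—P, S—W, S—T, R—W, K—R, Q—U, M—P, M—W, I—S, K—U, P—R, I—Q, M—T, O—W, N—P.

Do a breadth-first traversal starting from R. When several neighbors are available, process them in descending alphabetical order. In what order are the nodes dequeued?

R, W, P, K, S, O, N, M, L, J, U, T, I, V, X, Q

Visit R; enqueue W, P, K → queue [W, P, K]
Visit W; enqueue S, O, N, M → queue [P, K, S, O, N, M]
Visit P; enqueue L, J → queue [K, S, O, N, M, L, J]
Visit K; enqueue U, T → queue [S, O, N, M, L, J, U, T]
Visit S; enqueue I → queue [O, N, M, L, J, U, T, I]
Visit O; enqueue V → queue [N, M, L, J, U, T, I, V]
Visit N; enqueue X → queue [M, L, J, U, T, I, V, X]
Visit M → queue [L, J, U, T, I, V, X]
Visit L → queue [J, U, T, I, V, X]
Visit J; enqueue Q → queue [U, T, I, V, X, Q]
Visit U → queue [T, I, V, X, Q]
Visit T → queue [I, V, X, Q]
Visit I → queue [V, X, Q]
Visit V → queue [X, Q]
Visit X → queue [Q]
Visit Q → queue []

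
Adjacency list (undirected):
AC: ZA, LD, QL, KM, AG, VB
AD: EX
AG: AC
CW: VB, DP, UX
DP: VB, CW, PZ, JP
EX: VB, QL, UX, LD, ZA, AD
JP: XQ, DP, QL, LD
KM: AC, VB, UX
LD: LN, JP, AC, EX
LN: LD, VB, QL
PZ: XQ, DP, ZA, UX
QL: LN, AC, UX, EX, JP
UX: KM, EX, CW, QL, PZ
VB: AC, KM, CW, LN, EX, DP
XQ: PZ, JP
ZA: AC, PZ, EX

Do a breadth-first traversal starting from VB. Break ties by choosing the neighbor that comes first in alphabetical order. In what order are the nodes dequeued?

VB AC CW DP EX KM LN AG LD QL ZA UX JP PZ AD XQ

Visit VB; enqueue AC, CW, DP, EX, KM, LN → queue [AC, CW, DP, EX, KM, LN]
Visit AC; enqueue AG, LD, QL, ZA → queue [CW, DP, EX, KM, LN, AG, LD, QL, ZA]
Visit CW; enqueue UX → queue [DP, EX, KM, LN, AG, LD, QL, ZA, UX]
Visit DP; enqueue JP, PZ → queue [EX, KM, LN, AG, LD, QL, ZA, UX, JP, PZ]
Visit EX; enqueue AD → queue [KM, LN, AG, LD, QL, ZA, UX, JP, PZ, AD]
Visit KM → queue [LN, AG, LD, QL, ZA, UX, JP, PZ, AD]
Visit LN → queue [AG, LD, QL, ZA, UX, JP, PZ, AD]
Visit AG → queue [LD, QL, ZA, UX, JP, PZ, AD]
Visit LD → queue [QL, ZA, UX, JP, PZ, AD]
Visit QL → queue [ZA, UX, JP, PZ, AD]
Visit ZA → queue [UX, JP, PZ, AD]
Visit UX → queue [JP, PZ, AD]
Visit JP; enqueue XQ → queue [PZ, AD, XQ]
Visit PZ → queue [AD, XQ]
Visit AD → queue [XQ]
Visit XQ → queue []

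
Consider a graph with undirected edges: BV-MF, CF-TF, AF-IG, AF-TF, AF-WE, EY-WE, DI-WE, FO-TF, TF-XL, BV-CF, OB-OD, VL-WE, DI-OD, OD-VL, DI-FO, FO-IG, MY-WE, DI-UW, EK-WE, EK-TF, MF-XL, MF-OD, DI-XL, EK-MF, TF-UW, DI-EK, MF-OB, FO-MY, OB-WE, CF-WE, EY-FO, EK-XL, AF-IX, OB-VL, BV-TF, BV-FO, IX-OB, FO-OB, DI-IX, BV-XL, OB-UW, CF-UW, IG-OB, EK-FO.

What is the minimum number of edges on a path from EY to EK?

2

Level 0: EY
Level 1: FO, WE
Level 2: AF, BV, CF, DI, EK, IG, MY, OB, TF, VL
Level 3: IX, MF, OD, UW, XL
EK first appears at level 2.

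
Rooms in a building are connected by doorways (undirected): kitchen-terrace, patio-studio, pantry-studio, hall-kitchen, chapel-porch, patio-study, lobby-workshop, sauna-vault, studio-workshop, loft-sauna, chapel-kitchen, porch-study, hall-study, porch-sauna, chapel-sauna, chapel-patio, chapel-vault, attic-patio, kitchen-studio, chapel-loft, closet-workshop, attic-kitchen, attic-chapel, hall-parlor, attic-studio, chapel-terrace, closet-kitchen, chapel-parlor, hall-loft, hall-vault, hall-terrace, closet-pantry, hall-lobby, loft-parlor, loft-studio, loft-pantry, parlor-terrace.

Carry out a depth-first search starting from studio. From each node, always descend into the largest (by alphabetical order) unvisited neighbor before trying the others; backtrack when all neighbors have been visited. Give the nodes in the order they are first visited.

Visit studio
studio → workshop
workshop → lobby
lobby → hall
hall → vault
vault → sauna
sauna → porch
porch → study
study → patio
patio → chapel
chapel → terrace
terrace → parlor
parlor → loft
loft → pantry
pantry → closet
closet → kitchen
kitchen → attic

studio, workshop, lobby, hall, vault, sauna, porch, study, patio, chapel, terrace, parlor, loft, pantry, closet, kitchen, attic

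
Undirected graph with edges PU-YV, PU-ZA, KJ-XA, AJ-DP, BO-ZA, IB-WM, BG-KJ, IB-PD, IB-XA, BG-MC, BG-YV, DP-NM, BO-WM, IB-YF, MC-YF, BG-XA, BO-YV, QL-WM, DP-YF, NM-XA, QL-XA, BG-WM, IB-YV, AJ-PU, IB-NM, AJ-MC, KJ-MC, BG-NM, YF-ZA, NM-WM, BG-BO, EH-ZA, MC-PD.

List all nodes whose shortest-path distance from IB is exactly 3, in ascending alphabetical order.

AJ, EH

Level 0: IB
Level 1: NM, PD, WM, XA, YF, YV
Level 2: BG, BO, DP, KJ, MC, PU, QL, ZA
Level 3: AJ, EH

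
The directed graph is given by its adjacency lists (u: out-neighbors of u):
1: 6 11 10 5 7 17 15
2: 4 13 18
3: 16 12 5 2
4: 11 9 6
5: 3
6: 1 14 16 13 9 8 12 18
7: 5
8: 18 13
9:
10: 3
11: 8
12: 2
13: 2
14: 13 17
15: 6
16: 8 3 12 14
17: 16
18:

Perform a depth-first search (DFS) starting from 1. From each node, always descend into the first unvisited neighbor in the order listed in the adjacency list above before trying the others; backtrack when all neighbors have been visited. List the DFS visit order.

1, 6, 14, 13, 2, 4, 11, 8, 18, 9, 17, 16, 3, 12, 5, 10, 7, 15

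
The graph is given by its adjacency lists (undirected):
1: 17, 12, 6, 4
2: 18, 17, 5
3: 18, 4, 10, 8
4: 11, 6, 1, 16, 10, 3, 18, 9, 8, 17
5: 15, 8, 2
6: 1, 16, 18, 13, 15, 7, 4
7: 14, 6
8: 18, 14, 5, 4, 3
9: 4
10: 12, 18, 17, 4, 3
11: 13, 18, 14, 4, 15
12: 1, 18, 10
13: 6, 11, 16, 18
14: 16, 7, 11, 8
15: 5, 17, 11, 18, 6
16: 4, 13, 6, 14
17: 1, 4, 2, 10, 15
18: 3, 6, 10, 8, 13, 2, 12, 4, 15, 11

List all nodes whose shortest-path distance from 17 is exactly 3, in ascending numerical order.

7, 13, 14

Level 0: 17
Level 1: 1, 2, 4, 10, 15
Level 2: 3, 5, 6, 8, 9, 11, 12, 16, 18
Level 3: 7, 13, 14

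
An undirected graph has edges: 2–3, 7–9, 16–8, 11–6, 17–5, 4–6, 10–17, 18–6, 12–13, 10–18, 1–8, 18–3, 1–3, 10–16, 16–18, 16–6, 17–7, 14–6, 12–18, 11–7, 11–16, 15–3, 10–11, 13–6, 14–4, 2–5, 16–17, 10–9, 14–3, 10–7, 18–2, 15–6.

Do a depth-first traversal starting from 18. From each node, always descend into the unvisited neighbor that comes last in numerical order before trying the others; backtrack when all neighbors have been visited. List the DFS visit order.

18, 16, 17, 10, 11, 7, 9, 6, 15, 3, 14, 4, 2, 5, 1, 8, 13, 12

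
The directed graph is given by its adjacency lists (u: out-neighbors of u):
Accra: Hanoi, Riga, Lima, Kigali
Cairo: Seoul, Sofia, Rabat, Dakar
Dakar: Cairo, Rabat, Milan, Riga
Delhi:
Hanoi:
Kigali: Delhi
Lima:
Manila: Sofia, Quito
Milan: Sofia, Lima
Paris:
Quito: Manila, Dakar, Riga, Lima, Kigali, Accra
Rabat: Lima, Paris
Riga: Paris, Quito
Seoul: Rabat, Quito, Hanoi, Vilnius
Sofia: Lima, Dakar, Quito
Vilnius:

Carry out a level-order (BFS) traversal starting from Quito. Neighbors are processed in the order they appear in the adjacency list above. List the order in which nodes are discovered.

Quito, Manila, Dakar, Riga, Lima, Kigali, Accra, Sofia, Cairo, Rabat, Milan, Paris, Delhi, Hanoi, Seoul, Vilnius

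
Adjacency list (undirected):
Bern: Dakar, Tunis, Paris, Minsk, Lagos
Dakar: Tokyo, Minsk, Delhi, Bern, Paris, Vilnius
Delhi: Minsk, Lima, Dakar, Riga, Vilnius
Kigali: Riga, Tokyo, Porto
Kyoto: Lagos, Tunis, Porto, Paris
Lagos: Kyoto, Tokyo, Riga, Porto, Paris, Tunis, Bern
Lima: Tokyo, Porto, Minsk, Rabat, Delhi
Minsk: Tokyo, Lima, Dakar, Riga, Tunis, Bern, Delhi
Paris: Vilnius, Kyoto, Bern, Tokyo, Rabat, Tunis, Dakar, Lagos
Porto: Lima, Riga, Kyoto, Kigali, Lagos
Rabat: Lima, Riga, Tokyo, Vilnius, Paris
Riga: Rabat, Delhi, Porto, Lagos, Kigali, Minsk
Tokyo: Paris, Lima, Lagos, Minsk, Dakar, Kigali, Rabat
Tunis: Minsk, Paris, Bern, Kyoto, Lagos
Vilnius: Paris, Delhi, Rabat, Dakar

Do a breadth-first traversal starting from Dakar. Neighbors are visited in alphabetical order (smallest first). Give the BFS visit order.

Dakar -> Bern -> Delhi -> Minsk -> Paris -> Tokyo -> Vilnius -> Lagos -> Tunis -> Lima -> Riga -> Kyoto -> Rabat -> Kigali -> Porto

Visit Dakar; enqueue Bern, Delhi, Minsk, Paris, Tokyo, Vilnius → queue [Bern, Delhi, Minsk, Paris, Tokyo, Vilnius]
Visit Bern; enqueue Lagos, Tunis → queue [Delhi, Minsk, Paris, Tokyo, Vilnius, Lagos, Tunis]
Visit Delhi; enqueue Lima, Riga → queue [Minsk, Paris, Tokyo, Vilnius, Lagos, Tunis, Lima, Riga]
Visit Minsk → queue [Paris, Tokyo, Vilnius, Lagos, Tunis, Lima, Riga]
Visit Paris; enqueue Kyoto, Rabat → queue [Tokyo, Vilnius, Lagos, Tunis, Lima, Riga, Kyoto, Rabat]
Visit Tokyo; enqueue Kigali → queue [Vilnius, Lagos, Tunis, Lima, Riga, Kyoto, Rabat, Kigali]
Visit Vilnius → queue [Lagos, Tunis, Lima, Riga, Kyoto, Rabat, Kigali]
Visit Lagos; enqueue Porto → queue [Tunis, Lima, Riga, Kyoto, Rabat, Kigali, Porto]
Visit Tunis → queue [Lima, Riga, Kyoto, Rabat, Kigali, Porto]
Visit Lima → queue [Riga, Kyoto, Rabat, Kigali, Porto]
Visit Riga → queue [Kyoto, Rabat, Kigali, Porto]
Visit Kyoto → queue [Rabat, Kigali, Porto]
Visit Rabat → queue [Kigali, Porto]
Visit Kigali → queue [Porto]
Visit Porto → queue []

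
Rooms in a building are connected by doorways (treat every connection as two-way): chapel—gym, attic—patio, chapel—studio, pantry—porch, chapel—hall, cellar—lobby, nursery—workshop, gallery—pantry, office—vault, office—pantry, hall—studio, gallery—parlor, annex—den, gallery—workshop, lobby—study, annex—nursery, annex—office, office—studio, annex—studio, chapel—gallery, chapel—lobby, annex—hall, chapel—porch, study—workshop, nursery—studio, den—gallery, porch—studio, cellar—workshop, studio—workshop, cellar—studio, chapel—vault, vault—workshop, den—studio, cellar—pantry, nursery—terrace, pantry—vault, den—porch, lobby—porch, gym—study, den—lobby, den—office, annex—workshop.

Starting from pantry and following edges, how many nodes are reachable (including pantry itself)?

BFS from pantry visits: pantry, cellar, gallery, office, porch, vault, lobby, studio, workshop, chapel, den, parlor, annex, study, hall, nursery, gym, terrace
Reachable nodes: 18 of 20 total.

18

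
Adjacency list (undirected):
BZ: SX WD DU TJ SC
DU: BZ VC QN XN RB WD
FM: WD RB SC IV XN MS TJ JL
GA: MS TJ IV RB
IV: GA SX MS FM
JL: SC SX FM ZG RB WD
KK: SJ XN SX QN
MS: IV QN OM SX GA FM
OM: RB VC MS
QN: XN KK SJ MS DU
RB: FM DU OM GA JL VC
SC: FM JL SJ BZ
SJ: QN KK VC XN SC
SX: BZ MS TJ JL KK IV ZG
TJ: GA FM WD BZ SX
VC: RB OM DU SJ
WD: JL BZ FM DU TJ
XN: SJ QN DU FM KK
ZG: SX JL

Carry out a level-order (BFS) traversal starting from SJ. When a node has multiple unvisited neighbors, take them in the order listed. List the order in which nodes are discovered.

SJ → QN → KK → VC → XN → SC → MS → DU → SX → RB → OM → FM → JL → BZ → IV → GA → WD → TJ → ZG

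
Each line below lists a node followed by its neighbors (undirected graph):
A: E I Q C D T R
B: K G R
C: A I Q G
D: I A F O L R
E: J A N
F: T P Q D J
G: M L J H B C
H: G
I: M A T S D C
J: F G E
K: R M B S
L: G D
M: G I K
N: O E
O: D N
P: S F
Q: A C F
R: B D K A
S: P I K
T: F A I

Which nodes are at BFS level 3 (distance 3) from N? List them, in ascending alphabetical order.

C, F, G, I, L, Q, R, T

Level 0: N
Level 1: E, O
Level 2: A, D, J
Level 3: C, F, G, I, L, Q, R, T
Level 4: B, H, K, M, P, S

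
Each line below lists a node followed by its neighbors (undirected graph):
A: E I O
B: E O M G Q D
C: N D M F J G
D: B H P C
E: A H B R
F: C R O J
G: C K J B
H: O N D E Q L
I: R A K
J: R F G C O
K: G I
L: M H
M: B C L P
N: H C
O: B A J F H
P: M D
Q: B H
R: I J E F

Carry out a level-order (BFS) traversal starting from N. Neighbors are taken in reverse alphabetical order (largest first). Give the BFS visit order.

N -> H -> C -> Q -> O -> L -> E -> D -> M -> J -> G -> F -> B -> A -> R -> P -> K -> I

Visit N; enqueue H, C → queue [H, C]
Visit H; enqueue Q, O, L, E, D → queue [C, Q, O, L, E, D]
Visit C; enqueue M, J, G, F → queue [Q, O, L, E, D, M, J, G, F]
Visit Q; enqueue B → queue [O, L, E, D, M, J, G, F, B]
Visit O; enqueue A → queue [L, E, D, M, J, G, F, B, A]
Visit L → queue [E, D, M, J, G, F, B, A]
Visit E; enqueue R → queue [D, M, J, G, F, B, A, R]
Visit D; enqueue P → queue [M, J, G, F, B, A, R, P]
Visit M → queue [J, G, F, B, A, R, P]
Visit J → queue [G, F, B, A, R, P]
Visit G; enqueue K → queue [F, B, A, R, P, K]
Visit F → queue [B, A, R, P, K]
Visit B → queue [A, R, P, K]
Visit A; enqueue I → queue [R, P, K, I]
Visit R → queue [P, K, I]
Visit P → queue [K, I]
Visit K → queue [I]
Visit I → queue []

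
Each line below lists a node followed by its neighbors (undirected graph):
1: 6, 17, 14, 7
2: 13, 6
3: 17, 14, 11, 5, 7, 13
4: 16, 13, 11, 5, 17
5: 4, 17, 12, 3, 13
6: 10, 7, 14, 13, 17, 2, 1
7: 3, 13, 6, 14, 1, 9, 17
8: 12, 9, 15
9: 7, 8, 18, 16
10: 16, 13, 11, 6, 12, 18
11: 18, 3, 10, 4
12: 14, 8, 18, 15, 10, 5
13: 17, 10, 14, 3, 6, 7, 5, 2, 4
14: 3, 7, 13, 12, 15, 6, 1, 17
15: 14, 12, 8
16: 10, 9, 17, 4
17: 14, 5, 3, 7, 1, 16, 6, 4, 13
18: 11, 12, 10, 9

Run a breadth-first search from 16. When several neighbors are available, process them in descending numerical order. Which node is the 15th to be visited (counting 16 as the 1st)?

11

Visit 16; enqueue 17, 10, 9, 4 → queue [17, 10, 9, 4]
Visit 17; enqueue 14, 13, 7, 6, 5, 3, 1 → queue [10, 9, 4, 14, 13, 7, 6, 5, 3, 1]
Visit 10; enqueue 18, 12, 11 → queue [9, 4, 14, 13, 7, 6, 5, 3, 1, 18, 12, 11]
Visit 9; enqueue 8 → queue [4, 14, 13, 7, 6, 5, 3, 1, 18, 12, 11, 8]
Visit 4 → queue [14, 13, 7, 6, 5, 3, 1, 18, 12, 11, 8]
Visit 14; enqueue 15 → queue [13, 7, 6, 5, 3, 1, 18, 12, 11, 8, 15]
Visit 13; enqueue 2 → queue [7, 6, 5, 3, 1, 18, 12, 11, 8, 15, 2]
Visit 7 → queue [6, 5, 3, 1, 18, 12, 11, 8, 15, 2]
Visit 6 → queue [5, 3, 1, 18, 12, 11, 8, 15, 2]
Visit 5 → queue [3, 1, 18, 12, 11, 8, 15, 2]
Visit 3 → queue [1, 18, 12, 11, 8, 15, 2]
Visit 1 → queue [18, 12, 11, 8, 15, 2]
Visit 18 → queue [12, 11, 8, 15, 2]
Visit 12 → queue [11, 8, 15, 2]
Visit 11 → queue [8, 15, 2]
Visit 8 → queue [15, 2]
Visit 15 → queue [2]
Visit 2 → queue []

Visit order: 16, 17, 10, 9, 4, 14, 13, 7, 6, 5, 3, 1, 18, 12, 11, 8, 15, 2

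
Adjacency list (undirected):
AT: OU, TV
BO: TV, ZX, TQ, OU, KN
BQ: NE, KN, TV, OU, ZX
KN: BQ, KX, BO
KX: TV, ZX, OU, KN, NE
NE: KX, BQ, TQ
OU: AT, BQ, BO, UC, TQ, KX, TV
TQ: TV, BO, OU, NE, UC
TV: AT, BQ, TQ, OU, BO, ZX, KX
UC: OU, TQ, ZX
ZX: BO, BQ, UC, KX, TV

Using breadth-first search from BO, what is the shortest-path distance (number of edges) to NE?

2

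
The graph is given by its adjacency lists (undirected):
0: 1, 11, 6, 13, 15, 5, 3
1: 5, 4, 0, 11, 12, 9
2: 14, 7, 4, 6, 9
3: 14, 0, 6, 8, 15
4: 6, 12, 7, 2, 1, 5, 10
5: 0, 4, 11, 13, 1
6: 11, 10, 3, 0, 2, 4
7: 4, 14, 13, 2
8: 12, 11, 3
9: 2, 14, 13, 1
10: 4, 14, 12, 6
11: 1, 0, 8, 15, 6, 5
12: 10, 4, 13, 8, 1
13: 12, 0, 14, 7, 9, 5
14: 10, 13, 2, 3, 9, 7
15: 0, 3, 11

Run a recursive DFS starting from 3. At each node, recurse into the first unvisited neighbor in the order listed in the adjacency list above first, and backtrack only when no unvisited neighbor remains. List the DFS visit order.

3 → 14 → 10 → 4 → 6 → 11 → 1 → 5 → 0 → 13 → 12 → 8 → 7 → 2 → 9 → 15

Visit 3
3 → 14
14 → 10
10 → 4
4 → 6
6 → 11
11 → 1
1 → 5
5 → 0
0 → 13
13 → 12
12 → 8
13 → 7
7 → 2
2 → 9
0 → 15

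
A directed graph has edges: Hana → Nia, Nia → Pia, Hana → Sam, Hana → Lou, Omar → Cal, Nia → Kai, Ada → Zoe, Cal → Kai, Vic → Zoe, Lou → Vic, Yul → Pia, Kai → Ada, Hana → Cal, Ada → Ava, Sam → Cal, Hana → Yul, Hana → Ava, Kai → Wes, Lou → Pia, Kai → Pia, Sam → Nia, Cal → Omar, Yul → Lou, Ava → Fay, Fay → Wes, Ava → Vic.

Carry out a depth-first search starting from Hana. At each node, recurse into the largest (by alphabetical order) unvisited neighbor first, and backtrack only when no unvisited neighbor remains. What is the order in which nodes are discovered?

Hana Yul Pia Lou Vic Zoe Sam Nia Kai Wes Ada Ava Fay Cal Omar

Visit Hana
Hana → Yul
Yul → Pia
Yul → Lou
Lou → Vic
Vic → Zoe
Hana → Sam
Sam → Nia
Nia → Kai
Kai → Wes
Kai → Ada
Ada → Ava
Ava → Fay
Sam → Cal
Cal → Omar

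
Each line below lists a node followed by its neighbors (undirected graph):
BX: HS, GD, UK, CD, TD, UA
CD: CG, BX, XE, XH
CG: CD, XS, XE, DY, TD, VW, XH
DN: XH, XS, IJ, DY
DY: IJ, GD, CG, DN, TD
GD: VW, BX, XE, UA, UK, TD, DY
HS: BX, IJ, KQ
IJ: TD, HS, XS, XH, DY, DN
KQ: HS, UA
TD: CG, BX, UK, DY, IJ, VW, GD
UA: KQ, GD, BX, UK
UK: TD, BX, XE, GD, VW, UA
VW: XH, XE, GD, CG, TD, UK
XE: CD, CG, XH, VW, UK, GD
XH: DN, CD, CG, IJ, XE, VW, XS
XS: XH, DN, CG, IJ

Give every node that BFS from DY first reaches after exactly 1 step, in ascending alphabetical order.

CG, DN, GD, IJ, TD

Level 0: DY
Level 1: CG, DN, GD, IJ, TD
Level 2: BX, CD, HS, UA, UK, VW, XE, XH, XS
Level 3: KQ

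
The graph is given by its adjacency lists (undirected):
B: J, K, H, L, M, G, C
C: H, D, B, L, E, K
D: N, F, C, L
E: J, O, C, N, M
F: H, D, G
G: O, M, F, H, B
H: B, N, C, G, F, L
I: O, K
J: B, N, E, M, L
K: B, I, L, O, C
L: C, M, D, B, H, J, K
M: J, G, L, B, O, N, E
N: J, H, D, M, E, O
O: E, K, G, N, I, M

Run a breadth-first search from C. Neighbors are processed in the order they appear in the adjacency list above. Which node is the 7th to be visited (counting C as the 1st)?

K

Visit C; enqueue H, D, B, L, E, K → queue [H, D, B, L, E, K]
Visit H; enqueue N, G, F → queue [D, B, L, E, K, N, G, F]
Visit D → queue [B, L, E, K, N, G, F]
Visit B; enqueue J, M → queue [L, E, K, N, G, F, J, M]
Visit L → queue [E, K, N, G, F, J, M]
Visit E; enqueue O → queue [K, N, G, F, J, M, O]
Visit K; enqueue I → queue [N, G, F, J, M, O, I]
Visit N → queue [G, F, J, M, O, I]
Visit G → queue [F, J, M, O, I]
Visit F → queue [J, M, O, I]
Visit J → queue [M, O, I]
Visit M → queue [O, I]
Visit O → queue [I]
Visit I → queue []

Visit order: C, H, D, B, L, E, K, N, G, F, J, M, O, I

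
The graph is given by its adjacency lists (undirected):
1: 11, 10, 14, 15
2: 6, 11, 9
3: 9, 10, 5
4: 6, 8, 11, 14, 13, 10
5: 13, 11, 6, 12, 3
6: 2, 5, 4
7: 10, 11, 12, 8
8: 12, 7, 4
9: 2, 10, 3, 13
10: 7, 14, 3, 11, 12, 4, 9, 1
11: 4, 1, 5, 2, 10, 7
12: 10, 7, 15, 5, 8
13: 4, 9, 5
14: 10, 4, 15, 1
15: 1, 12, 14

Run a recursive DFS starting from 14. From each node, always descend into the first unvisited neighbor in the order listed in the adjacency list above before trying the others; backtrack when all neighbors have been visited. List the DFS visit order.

14 → 10 → 7 → 11 → 4 → 6 → 2 → 9 → 3 → 5 → 13 → 12 → 15 → 1 → 8

Visit 14
14 → 10
10 → 7
7 → 11
11 → 4
4 → 6
6 → 2
2 → 9
9 → 3
3 → 5
5 → 13
5 → 12
12 → 15
15 → 1
12 → 8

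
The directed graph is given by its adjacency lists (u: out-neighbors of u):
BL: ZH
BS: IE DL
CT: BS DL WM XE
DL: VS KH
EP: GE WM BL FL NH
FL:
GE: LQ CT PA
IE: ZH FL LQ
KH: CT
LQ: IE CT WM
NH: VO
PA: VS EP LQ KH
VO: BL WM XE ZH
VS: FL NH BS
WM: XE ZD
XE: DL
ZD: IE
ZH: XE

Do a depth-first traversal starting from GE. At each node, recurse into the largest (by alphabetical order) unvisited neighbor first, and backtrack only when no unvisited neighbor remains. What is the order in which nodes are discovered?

Visit GE
GE → PA
PA → VS
VS → NH
NH → VO
VO → ZH
ZH → XE
XE → DL
DL → KH
KH → CT
CT → WM
WM → ZD
ZD → IE
IE → LQ
IE → FL
CT → BS
VO → BL
PA → EP

GE PA VS NH VO ZH XE DL KH CT WM ZD IE LQ FL BS BL EP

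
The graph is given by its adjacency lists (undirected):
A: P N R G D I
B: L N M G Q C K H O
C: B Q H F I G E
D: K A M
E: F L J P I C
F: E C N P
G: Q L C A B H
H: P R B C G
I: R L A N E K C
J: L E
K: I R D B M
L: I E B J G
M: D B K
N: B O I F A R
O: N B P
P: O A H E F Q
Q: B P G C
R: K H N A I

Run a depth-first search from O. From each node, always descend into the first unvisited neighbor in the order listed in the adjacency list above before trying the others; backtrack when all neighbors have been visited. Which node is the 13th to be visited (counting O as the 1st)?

Q

Visit O
O → N
N → B
B → L
L → I
I → R
R → K
K → D
D → A
A → P
P → H
H → C
C → Q
Q → G
C → F
F → E
E → J
D → M

Visit order: O, N, B, L, I, R, K, D, A, P, H, C, Q, G, F, E, J, M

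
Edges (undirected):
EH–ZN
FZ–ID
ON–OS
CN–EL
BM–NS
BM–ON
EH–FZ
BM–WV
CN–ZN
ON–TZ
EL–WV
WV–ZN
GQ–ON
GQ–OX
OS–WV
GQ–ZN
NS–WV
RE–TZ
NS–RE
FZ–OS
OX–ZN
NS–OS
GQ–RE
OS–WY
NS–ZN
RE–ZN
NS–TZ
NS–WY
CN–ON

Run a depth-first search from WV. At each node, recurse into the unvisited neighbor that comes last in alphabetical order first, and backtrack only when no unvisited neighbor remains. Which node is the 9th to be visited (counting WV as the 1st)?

Visit WV
WV → ZN
ZN → RE
RE → TZ
TZ → ON
ON → OS
OS → WY
WY → NS
NS → BM
OS → FZ
FZ → ID
FZ → EH
ON → GQ
GQ → OX
ON → CN
CN → EL

Visit order: WV, ZN, RE, TZ, ON, OS, WY, NS, BM, FZ, ID, EH, GQ, OX, CN, EL

BM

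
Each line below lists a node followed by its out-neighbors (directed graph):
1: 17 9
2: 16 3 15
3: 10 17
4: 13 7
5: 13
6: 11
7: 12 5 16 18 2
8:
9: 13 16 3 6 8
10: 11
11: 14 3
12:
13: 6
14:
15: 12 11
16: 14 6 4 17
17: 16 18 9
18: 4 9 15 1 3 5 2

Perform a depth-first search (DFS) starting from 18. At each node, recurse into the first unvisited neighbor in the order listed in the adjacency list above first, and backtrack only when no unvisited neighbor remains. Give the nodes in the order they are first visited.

18 -> 4 -> 13 -> 6 -> 11 -> 14 -> 3 -> 10 -> 17 -> 16 -> 9 -> 8 -> 7 -> 12 -> 5 -> 2 -> 15 -> 1

Visit 18
18 → 4
4 → 13
13 → 6
6 → 11
11 → 14
11 → 3
3 → 10
3 → 17
17 → 16
17 → 9
9 → 8
4 → 7
7 → 12
7 → 5
7 → 2
2 → 15
18 → 1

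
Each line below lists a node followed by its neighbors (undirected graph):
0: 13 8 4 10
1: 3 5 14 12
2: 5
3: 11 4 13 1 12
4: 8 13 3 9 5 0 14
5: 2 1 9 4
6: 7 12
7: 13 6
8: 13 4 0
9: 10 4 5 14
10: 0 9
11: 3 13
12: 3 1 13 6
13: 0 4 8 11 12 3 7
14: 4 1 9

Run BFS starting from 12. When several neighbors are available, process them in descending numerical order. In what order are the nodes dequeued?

12, 13, 6, 3, 1, 11, 8, 7, 4, 0, 14, 5, 9, 10, 2

Visit 12; enqueue 13, 6, 3, 1 → queue [13, 6, 3, 1]
Visit 13; enqueue 11, 8, 7, 4, 0 → queue [6, 3, 1, 11, 8, 7, 4, 0]
Visit 6 → queue [3, 1, 11, 8, 7, 4, 0]
Visit 3 → queue [1, 11, 8, 7, 4, 0]
Visit 1; enqueue 14, 5 → queue [11, 8, 7, 4, 0, 14, 5]
Visit 11 → queue [8, 7, 4, 0, 14, 5]
Visit 8 → queue [7, 4, 0, 14, 5]
Visit 7 → queue [4, 0, 14, 5]
Visit 4; enqueue 9 → queue [0, 14, 5, 9]
Visit 0; enqueue 10 → queue [14, 5, 9, 10]
Visit 14 → queue [5, 9, 10]
Visit 5; enqueue 2 → queue [9, 10, 2]
Visit 9 → queue [10, 2]
Visit 10 → queue [2]
Visit 2 → queue []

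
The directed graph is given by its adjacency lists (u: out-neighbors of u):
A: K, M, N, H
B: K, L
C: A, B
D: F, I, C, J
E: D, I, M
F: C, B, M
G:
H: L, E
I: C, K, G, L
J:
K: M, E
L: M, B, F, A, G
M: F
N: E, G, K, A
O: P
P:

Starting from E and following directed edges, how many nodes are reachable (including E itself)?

14

BFS from E visits: E, M, I, D, F, L, K, G, C, J, B, A, N, H
Reachable nodes: 14 of 16 total.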